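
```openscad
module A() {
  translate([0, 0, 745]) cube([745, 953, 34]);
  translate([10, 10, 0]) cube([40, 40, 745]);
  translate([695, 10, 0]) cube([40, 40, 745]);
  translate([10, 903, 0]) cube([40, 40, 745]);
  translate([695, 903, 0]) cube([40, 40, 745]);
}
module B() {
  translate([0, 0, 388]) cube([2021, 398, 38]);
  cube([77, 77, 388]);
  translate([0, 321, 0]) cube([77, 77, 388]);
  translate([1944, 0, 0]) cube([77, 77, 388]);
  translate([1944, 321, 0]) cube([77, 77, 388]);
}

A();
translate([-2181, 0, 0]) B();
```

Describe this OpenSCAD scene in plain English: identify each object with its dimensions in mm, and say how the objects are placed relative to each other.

A is a table: top 745 mm (x) × 953 mm (y), 34 mm thick, upper face at z = 779 mm, on four 40×40 mm square legs, each inset 10 mm from the nearest pair of top edges, running from z = 0 to the bottom of the top.

B is a long wooden bench with a 2021 mm (x) × 398 mm (y) seat, 38 mm thick, its top surface 426 mm above the floor. Four 77 mm square legs at the seat corners, flush with the edges, run from z = 0 to the seat underside.

The bench is on the floor beside the table on its −x side.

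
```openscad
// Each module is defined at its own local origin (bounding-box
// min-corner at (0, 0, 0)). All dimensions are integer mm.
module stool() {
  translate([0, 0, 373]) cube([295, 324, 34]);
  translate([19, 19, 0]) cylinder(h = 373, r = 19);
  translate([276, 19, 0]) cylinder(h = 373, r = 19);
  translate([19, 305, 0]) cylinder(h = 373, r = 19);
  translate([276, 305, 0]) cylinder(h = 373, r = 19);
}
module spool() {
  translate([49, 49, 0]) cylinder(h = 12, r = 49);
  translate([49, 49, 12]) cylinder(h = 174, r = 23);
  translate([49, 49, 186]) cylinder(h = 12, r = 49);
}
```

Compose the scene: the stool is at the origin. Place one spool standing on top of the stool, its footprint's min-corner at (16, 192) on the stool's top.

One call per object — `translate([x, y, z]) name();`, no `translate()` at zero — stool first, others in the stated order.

stool();
translate([16, 192, 407]) spool();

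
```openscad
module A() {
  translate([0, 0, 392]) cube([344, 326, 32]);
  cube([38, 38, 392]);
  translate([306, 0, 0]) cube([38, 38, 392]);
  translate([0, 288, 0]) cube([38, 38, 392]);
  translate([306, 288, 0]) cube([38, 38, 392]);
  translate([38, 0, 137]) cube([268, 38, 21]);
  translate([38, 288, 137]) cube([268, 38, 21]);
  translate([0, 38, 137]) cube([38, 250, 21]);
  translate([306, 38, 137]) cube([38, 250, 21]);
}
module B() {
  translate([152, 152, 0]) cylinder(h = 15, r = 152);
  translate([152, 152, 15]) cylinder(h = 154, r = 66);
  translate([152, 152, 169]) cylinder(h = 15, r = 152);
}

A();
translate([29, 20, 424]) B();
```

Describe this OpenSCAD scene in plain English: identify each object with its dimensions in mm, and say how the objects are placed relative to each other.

A is a four-legged stool. The seat is a 344×326×32 mm slab whose top surface is at z = 424 mm; four square legs, each 38×38 mm in cross-section, run from the floor (z = 0) to the underside of the seat, each flush with a corner of the seat. Four stretchers, 38 mm wide and 21 mm tall, connect adjacent legs with their undersides at z = 137 mm, each running between the inner faces of the legs it joins and aligned with the legs' outer faces on the other axis.

B is a spool: two coaxial disc flanges of radius 152 mm and thickness 15 mm, joined by a core cylinder of radius 66 mm and height 154 mm. The lower flange rests on z = 0 and the three cylinders share a vertical axis.

The spool is on top of the stool.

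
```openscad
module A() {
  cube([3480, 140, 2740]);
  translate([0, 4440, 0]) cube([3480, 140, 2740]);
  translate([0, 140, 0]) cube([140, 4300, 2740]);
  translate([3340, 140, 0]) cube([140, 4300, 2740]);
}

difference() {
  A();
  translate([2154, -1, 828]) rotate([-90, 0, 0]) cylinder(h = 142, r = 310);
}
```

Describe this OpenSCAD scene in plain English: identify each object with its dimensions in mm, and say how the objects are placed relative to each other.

A is a box-shaped house frame (walls only): outside footprint 3480×4580 mm, wall height 2740 mm, wall thickness 140 mm. The two y-facing walls run the full x-width; the two x-facing walls fit between the inner faces of the y-facing walls.

The house frame has a circular hole of radius 310 mm through its front wall, centred at (x = 2154, z = 828).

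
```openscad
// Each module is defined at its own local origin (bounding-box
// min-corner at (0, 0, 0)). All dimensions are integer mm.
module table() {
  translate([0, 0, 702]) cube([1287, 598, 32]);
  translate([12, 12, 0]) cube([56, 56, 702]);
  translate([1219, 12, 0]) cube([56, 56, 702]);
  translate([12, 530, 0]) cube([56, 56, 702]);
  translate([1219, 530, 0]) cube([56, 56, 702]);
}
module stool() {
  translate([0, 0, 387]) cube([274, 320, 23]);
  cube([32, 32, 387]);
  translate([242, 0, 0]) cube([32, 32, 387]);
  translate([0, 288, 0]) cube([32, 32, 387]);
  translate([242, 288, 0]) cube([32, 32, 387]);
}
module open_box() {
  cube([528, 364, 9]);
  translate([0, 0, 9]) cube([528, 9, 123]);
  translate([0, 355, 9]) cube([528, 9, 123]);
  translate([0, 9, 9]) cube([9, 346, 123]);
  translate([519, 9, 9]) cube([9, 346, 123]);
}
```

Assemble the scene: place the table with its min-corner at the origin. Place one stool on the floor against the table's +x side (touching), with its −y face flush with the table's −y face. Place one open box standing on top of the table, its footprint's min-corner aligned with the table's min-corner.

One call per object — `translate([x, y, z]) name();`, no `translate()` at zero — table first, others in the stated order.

table();
translate([1287, 0, 0]) stool();
translate([0, 0, 734]) open_box();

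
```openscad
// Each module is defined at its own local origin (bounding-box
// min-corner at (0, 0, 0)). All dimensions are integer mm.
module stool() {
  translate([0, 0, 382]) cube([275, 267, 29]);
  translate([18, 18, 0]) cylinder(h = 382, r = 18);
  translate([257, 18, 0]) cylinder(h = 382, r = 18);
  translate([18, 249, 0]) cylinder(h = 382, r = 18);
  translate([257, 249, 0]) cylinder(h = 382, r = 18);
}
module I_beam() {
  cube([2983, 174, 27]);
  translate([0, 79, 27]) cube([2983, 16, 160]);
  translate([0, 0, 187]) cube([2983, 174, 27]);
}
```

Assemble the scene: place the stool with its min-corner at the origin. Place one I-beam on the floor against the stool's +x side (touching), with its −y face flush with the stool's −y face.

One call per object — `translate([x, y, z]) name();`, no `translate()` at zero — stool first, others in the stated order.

stool();
translate([275, 0, 0]) I_beam();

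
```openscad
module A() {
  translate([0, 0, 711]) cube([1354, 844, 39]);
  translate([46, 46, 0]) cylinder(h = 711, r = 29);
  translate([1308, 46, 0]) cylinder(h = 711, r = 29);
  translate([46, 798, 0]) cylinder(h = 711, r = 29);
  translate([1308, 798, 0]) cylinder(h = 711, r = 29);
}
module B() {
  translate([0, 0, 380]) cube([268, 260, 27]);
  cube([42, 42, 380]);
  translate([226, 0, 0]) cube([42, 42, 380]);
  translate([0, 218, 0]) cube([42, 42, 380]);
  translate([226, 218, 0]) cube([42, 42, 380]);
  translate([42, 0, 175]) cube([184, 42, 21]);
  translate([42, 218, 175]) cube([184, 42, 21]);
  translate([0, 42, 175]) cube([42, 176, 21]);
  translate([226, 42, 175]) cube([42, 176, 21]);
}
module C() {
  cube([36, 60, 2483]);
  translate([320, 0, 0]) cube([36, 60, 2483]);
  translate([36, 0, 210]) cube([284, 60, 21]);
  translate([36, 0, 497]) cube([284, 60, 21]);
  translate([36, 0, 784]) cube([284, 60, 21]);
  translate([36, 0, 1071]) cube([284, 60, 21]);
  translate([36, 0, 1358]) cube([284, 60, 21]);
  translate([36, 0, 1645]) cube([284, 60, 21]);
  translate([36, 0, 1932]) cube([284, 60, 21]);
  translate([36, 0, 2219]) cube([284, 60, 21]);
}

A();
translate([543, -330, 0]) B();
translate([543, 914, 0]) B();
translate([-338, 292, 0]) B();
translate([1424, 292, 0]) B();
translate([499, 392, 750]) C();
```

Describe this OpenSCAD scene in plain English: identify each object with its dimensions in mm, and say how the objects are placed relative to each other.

A is a table: top 1354 mm (x) × 844 mm (y), 39 mm thick, upper face at z = 750 mm, on four round legs of 58 mm diameter, each leg's bounding box inset 17 mm from the nearest pair of top edges, running from z = 0 to the bottom of the top.

B is a simple wooden stool: a rectangular seat 268 mm (x) by 260 mm (y), 27 mm thick, top face at z = 407 mm, on four square legs, each 42×42 mm in cross-section. The legs rest on z = 0, each flush with a corner of the seat. Four stretchers, 42 mm wide and 21 mm tall, connect adjacent legs with their undersides at z = 175 mm, each running between the inner faces of the legs it joins and aligned with the legs' outer faces on the other axis.

C is a straight ladder. Two 36×60 mm vertical rails, 2483 mm tall, stand 356 mm apart (outside-to-outside) with their front faces coplanar on the −y side. 8 rungs, each 60 mm deep and 21 mm tall, span between the inner faces of the rails, front faces flush with the rails. The lowest rung's underside is at z = 210 mm and rungs are spaced 287 mm apart (underside to underside).

Four stools sit around the table at the −y, +y, −x, +x sides. The ladder is on top of the table, centred.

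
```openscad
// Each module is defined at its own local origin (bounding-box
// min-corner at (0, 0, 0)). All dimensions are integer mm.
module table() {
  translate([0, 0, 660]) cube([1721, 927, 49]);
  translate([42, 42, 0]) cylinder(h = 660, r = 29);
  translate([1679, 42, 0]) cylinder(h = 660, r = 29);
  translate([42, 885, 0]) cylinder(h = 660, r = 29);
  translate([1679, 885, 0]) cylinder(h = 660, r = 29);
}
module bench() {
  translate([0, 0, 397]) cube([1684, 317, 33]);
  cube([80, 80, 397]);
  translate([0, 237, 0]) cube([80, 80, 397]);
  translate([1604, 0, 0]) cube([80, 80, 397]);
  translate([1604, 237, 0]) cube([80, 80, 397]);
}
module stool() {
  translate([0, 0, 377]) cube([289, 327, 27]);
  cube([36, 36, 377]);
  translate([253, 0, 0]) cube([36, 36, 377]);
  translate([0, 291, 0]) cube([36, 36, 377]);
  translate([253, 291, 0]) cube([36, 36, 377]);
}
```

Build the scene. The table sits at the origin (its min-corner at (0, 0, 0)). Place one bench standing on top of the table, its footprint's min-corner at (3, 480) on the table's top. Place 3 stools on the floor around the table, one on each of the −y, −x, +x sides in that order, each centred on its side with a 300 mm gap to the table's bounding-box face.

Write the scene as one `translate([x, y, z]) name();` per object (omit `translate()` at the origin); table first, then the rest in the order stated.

table();
translate([3, 480, 709]) bench();
translate([716, -627, 0]) stool();
translate([-589, 300, 0]) stool();
translate([2021, 300, 0]) stool();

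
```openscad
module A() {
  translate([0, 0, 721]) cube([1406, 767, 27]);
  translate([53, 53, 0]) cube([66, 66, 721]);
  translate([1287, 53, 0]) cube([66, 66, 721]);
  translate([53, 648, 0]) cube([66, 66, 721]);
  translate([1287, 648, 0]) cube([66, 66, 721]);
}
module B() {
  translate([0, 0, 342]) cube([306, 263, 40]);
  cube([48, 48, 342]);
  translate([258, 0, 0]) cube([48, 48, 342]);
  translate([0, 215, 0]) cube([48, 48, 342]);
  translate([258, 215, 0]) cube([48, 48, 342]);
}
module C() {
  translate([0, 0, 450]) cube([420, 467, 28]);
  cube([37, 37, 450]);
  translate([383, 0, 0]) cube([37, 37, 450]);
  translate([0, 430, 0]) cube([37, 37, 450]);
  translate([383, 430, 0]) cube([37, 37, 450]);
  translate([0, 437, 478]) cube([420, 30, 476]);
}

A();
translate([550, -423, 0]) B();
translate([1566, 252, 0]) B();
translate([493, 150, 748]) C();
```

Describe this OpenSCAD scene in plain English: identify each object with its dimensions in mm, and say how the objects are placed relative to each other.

A is a rectangular dining table. The top is 1406×767×27 mm with its upper surface at z = 748 mm. It stands on four 66×66 mm square legs, each inset 53 mm from the nearest pair of top edges, running from the floor to the underside of the top.

B is a four-legged stool. The seat is a 306×263×40 mm slab whose top surface is at z = 382 mm; four square legs, each 48×48 mm in cross-section, run from the floor (z = 0) to the underside of the seat, each flush with a corner of the seat.

C is a chair. The seat is a 420×467×28 mm slab with its top at z = 478 mm, on four 37×37 mm corner legs (flush with the seat edges, standing on z = 0). A flat backrest 30 mm thick, 476 mm tall, spans the full seat width and rises from the seat top along its +y edge, rear face flush with the rear of the seat.

Two stools sit around the table at the −y, +x sides. The chair is on top of the table, centred.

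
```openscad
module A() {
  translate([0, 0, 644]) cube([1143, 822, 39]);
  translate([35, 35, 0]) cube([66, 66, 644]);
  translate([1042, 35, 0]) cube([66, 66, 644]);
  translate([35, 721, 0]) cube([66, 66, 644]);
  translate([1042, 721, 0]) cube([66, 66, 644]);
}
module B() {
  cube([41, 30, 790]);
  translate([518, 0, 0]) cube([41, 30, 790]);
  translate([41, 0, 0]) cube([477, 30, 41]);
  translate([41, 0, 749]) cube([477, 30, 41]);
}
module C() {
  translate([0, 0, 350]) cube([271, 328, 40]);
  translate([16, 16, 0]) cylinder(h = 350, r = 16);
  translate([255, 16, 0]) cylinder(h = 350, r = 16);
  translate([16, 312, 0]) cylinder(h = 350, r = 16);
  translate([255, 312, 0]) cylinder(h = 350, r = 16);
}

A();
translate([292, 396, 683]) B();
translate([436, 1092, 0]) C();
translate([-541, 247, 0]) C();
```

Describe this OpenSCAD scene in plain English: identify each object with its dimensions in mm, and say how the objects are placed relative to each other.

A is a table: top 1143 mm (x) × 822 mm (y), 39 mm thick, upper face at z = 683 mm, on four 66×66 mm square legs, each inset 35 mm from the nearest pair of top edges, running from z = 0 to the bottom of the top.

B is a rectangular picture frame lying in the x–z plane (depth along y). The opening is 477 mm wide (x) by 708 mm tall (z), surrounded by a border 41 mm wide on all four sides. The frame is 30 mm deep and is made of two full-height vertical stiles with two horizontal rails fitted between them.

C is a simple wooden stool: a rectangular seat 271 mm (x) by 328 mm (y), 40 mm thick, top face at z = 390 mm, on four round legs, each 32 mm in diameter. The legs rest on z = 0, each leg's axis is inset half a diameter from the nearest pair of seat edges (so the leg's bounding box is flush with the corner).

The picture frame is on top of the table, centred. Two stools sit around the table at the +y, −x sides.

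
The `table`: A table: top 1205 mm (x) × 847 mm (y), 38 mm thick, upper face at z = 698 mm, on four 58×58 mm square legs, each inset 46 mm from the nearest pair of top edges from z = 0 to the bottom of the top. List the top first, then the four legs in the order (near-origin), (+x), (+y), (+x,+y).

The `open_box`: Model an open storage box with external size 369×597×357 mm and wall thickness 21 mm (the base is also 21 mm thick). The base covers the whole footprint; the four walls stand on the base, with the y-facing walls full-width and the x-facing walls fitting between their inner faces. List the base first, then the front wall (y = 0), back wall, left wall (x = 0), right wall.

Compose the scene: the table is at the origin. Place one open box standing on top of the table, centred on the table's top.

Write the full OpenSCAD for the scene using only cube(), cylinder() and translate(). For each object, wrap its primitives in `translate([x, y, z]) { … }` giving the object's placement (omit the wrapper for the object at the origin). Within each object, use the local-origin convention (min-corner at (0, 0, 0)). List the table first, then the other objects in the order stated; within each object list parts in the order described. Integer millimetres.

translate([0, 0, 660]) cube([1205, 847, 38]);
translate([46, 46, 0]) cube([58, 58, 660]);
translate([1101, 46, 0]) cube([58, 58, 660]);
translate([46, 743, 0]) cube([58, 58, 660]);
translate([1101, 743, 0]) cube([58, 58, 660]);
translate([418, 125, 698]) {
  cube([369, 597, 21]);
  translate([0, 0, 21]) cube([369, 21, 336]);
  translate([0, 576, 21]) cube([369, 21, 336]);
  translate([0, 21, 21]) cube([21, 555, 336]);
  translate([348, 21, 21]) cube([21, 555, 336]);
}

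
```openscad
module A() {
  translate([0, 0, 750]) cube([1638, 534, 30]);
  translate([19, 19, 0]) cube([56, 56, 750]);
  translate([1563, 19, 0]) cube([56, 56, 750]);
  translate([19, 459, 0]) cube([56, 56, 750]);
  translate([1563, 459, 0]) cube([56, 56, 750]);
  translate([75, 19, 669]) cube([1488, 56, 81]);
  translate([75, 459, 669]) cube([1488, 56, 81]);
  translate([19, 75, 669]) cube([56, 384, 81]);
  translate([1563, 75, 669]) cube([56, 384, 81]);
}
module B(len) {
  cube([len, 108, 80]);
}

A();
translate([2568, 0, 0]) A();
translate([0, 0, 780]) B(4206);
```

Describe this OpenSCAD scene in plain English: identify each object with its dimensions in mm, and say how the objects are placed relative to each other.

A is a table with a 1638×534 mm rectangular top, 30 mm thick, top surface at z = 780 mm, supported by four 56×56 mm square legs, each inset 19 mm from the nearest pair of top edges, running from the floor. Four apron rails, 56 mm thick and 81 mm tall, run between adjacent legs with their top edges flush with the underside of the top and their outer faces flush with the legs' outer faces.

B is a rectangular beam 4206 mm long (x), 108 mm deep (y), 80 mm thick (z).

The beam spans the tops of two tables placed 930 mm apart, resting at z = 780 mm.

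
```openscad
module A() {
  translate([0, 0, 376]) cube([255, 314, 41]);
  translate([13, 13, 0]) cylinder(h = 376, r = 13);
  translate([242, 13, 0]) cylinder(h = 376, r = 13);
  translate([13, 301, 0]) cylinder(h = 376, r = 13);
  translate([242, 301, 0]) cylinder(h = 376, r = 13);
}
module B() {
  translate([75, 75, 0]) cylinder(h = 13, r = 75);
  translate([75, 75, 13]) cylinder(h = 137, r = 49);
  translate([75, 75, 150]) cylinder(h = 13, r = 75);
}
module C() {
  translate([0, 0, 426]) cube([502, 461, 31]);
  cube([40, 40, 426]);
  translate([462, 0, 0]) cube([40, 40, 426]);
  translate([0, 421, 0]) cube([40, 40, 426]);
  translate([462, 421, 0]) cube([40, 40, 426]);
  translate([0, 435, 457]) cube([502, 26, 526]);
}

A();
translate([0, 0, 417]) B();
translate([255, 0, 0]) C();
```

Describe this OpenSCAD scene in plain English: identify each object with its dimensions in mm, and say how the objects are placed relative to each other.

A is a four-legged stool. The seat is 255×314 mm, 41 mm thick, top at z = 417 mm. It stands on four round legs, each 26 mm in diameter, from z = 0 to the seat underside, each leg's axis is inset half a diameter from the nearest pair of seat edges (so the leg's bounding box is flush with the corner).

B is a spool: two coaxial disc flanges of radius 75 mm and thickness 13 mm, joined by a core cylinder of radius 49 mm and height 137 mm. The lower flange rests on z = 0 and the three cylinders share a vertical axis.

C is a chair. The seat is a 502×461×31 mm slab with its top at z = 457 mm, on four 40×40 mm corner legs (flush with the seat edges, standing on z = 0). A flat backrest 26 mm thick, 526 mm tall, spans the full seat width and rises from the seat top along its +y edge, rear face flush with the rear of the seat.

The spool is on top of the stool. The chair is against the stool's +x side, with their −y faces flush.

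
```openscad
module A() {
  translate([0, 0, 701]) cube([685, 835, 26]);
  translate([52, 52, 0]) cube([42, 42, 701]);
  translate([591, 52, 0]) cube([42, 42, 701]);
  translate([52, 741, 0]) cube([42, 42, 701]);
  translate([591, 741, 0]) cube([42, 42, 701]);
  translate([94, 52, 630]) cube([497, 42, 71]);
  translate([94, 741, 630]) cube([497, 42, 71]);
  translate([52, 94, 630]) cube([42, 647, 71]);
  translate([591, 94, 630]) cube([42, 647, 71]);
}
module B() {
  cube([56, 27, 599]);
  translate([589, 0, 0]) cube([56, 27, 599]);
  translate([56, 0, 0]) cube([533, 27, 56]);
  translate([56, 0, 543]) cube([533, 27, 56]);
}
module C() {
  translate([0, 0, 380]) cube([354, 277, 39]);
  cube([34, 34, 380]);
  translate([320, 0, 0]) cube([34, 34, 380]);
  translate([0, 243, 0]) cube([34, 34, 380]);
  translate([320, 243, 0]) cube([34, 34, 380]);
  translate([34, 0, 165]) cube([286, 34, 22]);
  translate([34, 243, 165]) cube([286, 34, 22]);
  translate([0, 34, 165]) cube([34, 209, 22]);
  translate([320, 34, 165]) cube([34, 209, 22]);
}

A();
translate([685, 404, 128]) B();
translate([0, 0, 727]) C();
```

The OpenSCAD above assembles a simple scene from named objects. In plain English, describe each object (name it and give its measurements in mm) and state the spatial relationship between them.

A is a rectangular dining table. The top is 685×835×26 mm with its upper surface at z = 727 mm. It stands on four 42×42 mm square legs, each inset 52 mm from the nearest pair of top edges, running from the floor to the underside of the top. Four apron rails, 42 mm thick and 71 mm tall, run between adjacent legs with their top edges flush with the underside of the top and their outer faces flush with the legs' outer faces.

B is a rectangular picture frame lying in the x–z plane (depth along y). The opening is 533 mm wide (x) by 487 mm tall (z), surrounded by a border 56 mm wide on all four sides. The frame is 27 mm deep and is made of two full-height vertical stiles with two horizontal rails fitted between them.

C is a four-legged stool. The seat is 354×277 mm, 39 mm thick, top at z = 419 mm. It stands on four square legs, each 34×34 mm in cross-section, from z = 0 to the seat underside, each flush with a corner of the seat. Four stretchers, 34 mm wide and 22 mm tall, connect adjacent legs with their undersides at z = 165 mm, each running between the inner faces of the legs it joins and aligned with the legs' outer faces on the other axis.

The picture frame is beside the table with their tops flush at z = 727. The stool is on top of the table.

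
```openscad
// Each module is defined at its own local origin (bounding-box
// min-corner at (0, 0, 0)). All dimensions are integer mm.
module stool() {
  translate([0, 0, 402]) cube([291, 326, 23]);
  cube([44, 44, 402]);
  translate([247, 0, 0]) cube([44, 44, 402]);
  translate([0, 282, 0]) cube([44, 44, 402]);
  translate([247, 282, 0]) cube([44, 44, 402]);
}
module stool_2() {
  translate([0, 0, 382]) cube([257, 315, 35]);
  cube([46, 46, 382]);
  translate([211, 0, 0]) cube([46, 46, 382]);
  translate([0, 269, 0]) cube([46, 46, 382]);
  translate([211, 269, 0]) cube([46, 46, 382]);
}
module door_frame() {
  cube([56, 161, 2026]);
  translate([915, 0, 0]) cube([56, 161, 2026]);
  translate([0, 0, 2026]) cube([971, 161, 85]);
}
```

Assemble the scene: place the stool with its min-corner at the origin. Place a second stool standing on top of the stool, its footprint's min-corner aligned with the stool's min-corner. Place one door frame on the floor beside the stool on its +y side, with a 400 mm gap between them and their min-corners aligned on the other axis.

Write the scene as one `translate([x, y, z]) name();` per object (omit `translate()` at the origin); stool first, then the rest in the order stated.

stool();
translate([0, 0, 425]) stool_2();
translate([0, 726, 0]) door_frame();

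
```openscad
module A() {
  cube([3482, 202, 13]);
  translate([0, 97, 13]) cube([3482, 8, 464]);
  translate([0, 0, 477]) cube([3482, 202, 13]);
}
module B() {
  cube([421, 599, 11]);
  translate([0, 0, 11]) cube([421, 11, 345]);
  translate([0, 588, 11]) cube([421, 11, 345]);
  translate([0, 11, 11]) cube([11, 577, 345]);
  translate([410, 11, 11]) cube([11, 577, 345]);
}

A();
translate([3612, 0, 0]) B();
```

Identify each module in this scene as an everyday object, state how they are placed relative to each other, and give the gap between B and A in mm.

A is an I-beam. B is an open box. The open box is on the floor beside the I-beam on its +x side. The gap between the open box and the I-beam is 130 mm.

The open box's nearest face is 130 mm from the I-beam's +x face.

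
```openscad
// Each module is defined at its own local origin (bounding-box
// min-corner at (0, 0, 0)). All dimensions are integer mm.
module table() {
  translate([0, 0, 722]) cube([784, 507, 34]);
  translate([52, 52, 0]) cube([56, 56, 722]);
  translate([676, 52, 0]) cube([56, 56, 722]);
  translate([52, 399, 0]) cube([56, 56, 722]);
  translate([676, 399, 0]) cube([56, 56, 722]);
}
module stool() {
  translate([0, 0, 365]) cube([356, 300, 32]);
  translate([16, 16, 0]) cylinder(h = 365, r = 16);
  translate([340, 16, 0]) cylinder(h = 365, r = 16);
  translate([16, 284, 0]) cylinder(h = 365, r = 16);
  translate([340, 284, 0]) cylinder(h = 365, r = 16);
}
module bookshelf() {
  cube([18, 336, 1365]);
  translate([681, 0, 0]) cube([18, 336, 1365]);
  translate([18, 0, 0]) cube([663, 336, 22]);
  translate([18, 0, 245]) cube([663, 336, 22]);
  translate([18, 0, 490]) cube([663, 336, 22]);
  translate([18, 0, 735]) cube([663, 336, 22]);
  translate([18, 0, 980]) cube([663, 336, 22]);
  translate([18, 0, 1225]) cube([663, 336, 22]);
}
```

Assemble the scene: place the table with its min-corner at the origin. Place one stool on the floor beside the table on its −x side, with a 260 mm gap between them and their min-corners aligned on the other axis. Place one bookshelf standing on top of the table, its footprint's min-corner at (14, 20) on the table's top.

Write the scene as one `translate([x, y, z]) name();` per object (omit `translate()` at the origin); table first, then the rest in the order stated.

table();
translate([-616, 0, 0]) stool();
translate([14, 20, 756]) bookshelf();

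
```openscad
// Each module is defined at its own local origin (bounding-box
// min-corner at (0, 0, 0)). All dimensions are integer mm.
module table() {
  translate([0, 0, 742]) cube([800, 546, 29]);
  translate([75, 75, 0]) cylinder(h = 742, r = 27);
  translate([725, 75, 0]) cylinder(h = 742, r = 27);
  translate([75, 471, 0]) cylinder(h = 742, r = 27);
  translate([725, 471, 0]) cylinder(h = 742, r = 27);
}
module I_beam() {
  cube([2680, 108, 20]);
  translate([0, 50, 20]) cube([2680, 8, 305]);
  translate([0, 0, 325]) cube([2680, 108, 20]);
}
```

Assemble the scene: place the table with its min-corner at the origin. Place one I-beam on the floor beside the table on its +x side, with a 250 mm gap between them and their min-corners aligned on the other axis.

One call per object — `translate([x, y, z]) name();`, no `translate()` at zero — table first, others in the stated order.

table();
translate([1050, 0, 0]) I_beam();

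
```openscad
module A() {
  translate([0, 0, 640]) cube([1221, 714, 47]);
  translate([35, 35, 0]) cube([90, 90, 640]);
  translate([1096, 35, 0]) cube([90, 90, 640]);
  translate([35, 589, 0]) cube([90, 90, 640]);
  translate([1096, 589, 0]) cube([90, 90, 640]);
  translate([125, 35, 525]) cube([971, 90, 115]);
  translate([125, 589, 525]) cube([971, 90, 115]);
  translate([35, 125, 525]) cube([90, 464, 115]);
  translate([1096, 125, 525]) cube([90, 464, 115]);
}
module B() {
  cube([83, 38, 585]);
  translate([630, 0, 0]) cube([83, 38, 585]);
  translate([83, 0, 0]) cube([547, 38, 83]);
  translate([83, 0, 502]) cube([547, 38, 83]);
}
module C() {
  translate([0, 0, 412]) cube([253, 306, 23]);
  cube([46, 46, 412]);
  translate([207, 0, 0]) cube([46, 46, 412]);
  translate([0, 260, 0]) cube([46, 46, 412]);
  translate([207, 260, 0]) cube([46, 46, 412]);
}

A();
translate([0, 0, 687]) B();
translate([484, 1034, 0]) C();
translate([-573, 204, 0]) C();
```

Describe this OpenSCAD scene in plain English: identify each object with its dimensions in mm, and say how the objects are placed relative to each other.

A is a table with a 1221×714 mm rectangular top, 47 mm thick, top surface at z = 687 mm, supported by four 90×90 mm square legs, each inset 35 mm from the nearest pair of top edges, running from the floor. Four apron rails, 90 mm thick and 115 mm tall, run between adjacent legs with their top edges flush with the underside of the top and their outer faces flush with the legs' outer faces.

B is a picture frame with a 547×419 mm rectangular opening (x by z) and a uniform 83 mm border on every side. Frame depth is 38 mm along y. It is built from two vertical stiles running the full outside height and two horizontal rails spanning the gap between the stiles.

C is a simple wooden stool: a rectangular seat 253 mm (x) by 306 mm (y), 23 mm thick, top face at z = 435 mm, on four square legs, each 46×46 mm in cross-section. The legs rest on z = 0, each flush with a corner of the seat.

The picture frame is on top of the table. Two stools sit around the table at the +y, −x sides.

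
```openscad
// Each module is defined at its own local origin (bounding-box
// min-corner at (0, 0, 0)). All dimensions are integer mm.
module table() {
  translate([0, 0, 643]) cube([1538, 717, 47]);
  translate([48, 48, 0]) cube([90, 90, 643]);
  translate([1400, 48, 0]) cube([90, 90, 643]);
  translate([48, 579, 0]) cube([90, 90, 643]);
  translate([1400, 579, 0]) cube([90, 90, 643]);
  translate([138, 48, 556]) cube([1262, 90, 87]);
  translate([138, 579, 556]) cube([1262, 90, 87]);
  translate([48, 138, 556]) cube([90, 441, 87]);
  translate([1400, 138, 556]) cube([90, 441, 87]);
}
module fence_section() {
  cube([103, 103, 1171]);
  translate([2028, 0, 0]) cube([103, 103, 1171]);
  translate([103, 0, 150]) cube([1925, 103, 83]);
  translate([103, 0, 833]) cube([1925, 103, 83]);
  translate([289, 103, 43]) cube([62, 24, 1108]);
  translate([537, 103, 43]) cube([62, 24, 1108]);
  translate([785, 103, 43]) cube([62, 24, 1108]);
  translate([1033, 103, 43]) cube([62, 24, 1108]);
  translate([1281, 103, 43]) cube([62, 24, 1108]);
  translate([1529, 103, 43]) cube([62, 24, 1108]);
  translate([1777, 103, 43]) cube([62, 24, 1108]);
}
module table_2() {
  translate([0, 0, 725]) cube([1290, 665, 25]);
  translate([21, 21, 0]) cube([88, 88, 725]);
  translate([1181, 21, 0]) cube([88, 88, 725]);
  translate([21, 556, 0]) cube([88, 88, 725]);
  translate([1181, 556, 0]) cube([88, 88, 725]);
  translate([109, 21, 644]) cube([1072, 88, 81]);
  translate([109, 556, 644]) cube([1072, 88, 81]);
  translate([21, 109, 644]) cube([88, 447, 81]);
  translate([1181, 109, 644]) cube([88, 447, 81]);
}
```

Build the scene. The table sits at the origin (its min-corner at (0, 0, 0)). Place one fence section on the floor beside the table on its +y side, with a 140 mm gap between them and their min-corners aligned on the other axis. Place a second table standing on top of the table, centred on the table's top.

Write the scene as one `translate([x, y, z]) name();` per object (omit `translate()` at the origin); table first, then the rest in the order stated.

table();
translate([0, 857, 0]) fence_section();
translate([124, 26, 690]) table_2();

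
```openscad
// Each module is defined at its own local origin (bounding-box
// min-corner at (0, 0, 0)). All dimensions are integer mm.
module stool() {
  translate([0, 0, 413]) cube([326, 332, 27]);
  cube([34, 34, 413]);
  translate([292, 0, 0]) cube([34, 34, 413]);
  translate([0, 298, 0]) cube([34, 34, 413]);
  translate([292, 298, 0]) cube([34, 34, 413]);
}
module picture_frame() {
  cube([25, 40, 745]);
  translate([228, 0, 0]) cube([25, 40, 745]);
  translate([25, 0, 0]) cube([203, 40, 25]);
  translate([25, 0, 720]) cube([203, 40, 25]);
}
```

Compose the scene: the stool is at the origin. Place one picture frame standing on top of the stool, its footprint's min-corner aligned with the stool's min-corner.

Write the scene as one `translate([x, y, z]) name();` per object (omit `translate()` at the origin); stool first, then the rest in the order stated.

stool();
translate([0, 0, 440]) picture_frame();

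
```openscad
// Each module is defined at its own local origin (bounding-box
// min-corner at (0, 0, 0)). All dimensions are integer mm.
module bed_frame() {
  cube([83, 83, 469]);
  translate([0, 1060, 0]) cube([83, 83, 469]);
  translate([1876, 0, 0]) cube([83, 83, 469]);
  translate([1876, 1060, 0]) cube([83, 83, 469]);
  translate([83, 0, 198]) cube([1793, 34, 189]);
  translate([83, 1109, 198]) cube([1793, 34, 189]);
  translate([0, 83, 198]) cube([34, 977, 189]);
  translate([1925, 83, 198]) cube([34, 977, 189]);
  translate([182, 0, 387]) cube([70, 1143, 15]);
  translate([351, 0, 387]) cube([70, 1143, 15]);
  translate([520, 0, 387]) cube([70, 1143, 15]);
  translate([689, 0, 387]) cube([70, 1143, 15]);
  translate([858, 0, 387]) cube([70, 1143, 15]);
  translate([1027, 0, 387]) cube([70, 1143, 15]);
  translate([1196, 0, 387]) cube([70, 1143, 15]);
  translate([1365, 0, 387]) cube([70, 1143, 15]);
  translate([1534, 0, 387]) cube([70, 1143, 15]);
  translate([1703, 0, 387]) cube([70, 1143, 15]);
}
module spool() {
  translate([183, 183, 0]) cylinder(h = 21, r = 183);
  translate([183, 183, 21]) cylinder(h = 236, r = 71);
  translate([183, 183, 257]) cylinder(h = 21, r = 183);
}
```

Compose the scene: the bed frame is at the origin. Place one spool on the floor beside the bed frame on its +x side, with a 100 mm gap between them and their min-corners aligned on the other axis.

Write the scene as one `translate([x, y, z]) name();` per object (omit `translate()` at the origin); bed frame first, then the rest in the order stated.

bed_frame();
translate([2059, 0, 0]) spool();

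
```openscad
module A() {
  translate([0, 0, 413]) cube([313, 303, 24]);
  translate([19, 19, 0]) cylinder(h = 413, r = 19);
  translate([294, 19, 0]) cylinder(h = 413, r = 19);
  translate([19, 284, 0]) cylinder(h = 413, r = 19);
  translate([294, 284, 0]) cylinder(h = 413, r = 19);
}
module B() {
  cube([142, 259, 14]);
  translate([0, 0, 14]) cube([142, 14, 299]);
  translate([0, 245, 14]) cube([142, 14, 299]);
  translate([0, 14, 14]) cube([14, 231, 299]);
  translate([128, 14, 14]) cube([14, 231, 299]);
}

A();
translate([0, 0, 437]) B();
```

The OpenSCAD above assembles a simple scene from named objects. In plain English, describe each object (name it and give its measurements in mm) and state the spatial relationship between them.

A is a simple wooden stool: a rectangular seat 313 mm (x) by 303 mm (y), 24 mm thick, top face at z = 437 mm, on four round legs, each 38 mm in diameter. The legs rest on z = 0, each leg's axis is inset half a diameter from the nearest pair of seat edges (so the leg's bounding box is flush with the corner).

B is an open-topped rectangular box: outside dimensions 142×259×313 mm, with a uniform wall and base thickness of 14 mm. The base is a full 142×259 slab on the floor; four walls sit on top of the base. The front and back walls (the −y and +y sides) span the full width; the two side walls fit between them.

The open box is on top of the stool.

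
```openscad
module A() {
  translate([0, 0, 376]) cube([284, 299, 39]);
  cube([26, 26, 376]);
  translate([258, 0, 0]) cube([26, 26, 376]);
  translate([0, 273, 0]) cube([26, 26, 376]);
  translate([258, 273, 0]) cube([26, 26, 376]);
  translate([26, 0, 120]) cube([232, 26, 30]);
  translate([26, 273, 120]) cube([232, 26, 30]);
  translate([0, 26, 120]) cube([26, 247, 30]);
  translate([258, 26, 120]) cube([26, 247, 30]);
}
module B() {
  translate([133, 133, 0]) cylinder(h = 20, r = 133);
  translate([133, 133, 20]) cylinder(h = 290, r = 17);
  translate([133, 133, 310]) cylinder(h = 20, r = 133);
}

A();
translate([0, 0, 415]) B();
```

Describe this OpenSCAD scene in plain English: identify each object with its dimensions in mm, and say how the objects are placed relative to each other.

A is a simple wooden stool: a rectangular seat 284 mm (x) by 299 mm (y), 39 mm thick, top face at z = 415 mm, on four square legs, each 26×26 mm in cross-section. The legs rest on z = 0, each flush with a corner of the seat. Four stretchers, 26 mm wide and 30 mm tall, connect adjacent legs with their undersides at z = 120 mm, each running between the inner faces of the legs it joins and aligned with the legs' outer faces on the other axis.

B is a spool: two coaxial disc flanges of radius 133 mm and thickness 20 mm, joined by a core cylinder of radius 17 mm and height 290 mm. The lower flange rests on z = 0 and the three cylinders share a vertical axis.

The spool is on top of the stool.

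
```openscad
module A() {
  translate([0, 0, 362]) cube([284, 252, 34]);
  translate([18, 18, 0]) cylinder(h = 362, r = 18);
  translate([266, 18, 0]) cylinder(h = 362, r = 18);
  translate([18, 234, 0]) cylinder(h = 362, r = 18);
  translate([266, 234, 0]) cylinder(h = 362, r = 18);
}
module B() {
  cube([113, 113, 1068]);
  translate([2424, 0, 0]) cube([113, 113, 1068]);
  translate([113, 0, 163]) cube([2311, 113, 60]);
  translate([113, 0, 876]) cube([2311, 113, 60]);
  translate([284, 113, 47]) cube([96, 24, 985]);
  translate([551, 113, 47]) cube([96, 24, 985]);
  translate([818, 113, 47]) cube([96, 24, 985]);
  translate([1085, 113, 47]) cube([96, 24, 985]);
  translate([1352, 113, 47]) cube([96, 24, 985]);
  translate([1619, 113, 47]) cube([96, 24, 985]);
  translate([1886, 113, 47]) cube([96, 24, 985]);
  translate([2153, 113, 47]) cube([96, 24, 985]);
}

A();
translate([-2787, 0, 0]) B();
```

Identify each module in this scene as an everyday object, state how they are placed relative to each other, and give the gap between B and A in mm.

A is a stool. B is a fence section. The fence section is on the floor beside the stool on its −x side. The gap between the fence section and the stool is 250 mm.

The fence section's nearest face is 250 mm from the stool's −x face.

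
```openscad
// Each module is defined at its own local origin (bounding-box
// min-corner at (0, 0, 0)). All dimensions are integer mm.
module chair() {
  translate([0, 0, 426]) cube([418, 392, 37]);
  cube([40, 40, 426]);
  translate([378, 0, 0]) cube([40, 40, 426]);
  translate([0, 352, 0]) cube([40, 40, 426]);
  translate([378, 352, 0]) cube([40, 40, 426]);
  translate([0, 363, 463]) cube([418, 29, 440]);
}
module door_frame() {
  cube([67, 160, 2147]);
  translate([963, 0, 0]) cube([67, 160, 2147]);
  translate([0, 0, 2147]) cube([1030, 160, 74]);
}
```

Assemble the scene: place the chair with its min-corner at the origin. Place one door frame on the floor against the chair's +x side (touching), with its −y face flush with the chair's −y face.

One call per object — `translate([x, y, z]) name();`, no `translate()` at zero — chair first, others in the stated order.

chair();
translate([418, 0, 0]) door_frame();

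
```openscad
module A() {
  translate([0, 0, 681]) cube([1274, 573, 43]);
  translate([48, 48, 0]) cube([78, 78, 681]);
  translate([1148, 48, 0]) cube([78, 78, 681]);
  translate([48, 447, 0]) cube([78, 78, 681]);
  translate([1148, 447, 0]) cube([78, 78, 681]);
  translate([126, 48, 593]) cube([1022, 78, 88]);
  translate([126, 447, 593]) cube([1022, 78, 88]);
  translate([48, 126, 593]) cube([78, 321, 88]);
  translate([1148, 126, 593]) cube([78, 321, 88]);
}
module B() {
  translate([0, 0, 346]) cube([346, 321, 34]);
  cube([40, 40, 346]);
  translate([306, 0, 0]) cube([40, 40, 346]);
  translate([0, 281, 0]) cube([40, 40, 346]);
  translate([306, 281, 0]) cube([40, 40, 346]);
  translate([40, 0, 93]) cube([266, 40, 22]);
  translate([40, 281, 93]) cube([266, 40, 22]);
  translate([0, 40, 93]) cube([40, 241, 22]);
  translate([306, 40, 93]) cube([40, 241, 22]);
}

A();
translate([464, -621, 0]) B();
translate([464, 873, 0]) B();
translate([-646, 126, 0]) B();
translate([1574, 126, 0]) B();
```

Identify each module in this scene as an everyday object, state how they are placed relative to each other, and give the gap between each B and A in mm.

Each stool's nearest face is 300 mm from the table's bounding box.

A is a table. B is a stool. Four stools sit around the table at the −y, +y, −x, +x sides. The gap between each stool and the table is 300 mm.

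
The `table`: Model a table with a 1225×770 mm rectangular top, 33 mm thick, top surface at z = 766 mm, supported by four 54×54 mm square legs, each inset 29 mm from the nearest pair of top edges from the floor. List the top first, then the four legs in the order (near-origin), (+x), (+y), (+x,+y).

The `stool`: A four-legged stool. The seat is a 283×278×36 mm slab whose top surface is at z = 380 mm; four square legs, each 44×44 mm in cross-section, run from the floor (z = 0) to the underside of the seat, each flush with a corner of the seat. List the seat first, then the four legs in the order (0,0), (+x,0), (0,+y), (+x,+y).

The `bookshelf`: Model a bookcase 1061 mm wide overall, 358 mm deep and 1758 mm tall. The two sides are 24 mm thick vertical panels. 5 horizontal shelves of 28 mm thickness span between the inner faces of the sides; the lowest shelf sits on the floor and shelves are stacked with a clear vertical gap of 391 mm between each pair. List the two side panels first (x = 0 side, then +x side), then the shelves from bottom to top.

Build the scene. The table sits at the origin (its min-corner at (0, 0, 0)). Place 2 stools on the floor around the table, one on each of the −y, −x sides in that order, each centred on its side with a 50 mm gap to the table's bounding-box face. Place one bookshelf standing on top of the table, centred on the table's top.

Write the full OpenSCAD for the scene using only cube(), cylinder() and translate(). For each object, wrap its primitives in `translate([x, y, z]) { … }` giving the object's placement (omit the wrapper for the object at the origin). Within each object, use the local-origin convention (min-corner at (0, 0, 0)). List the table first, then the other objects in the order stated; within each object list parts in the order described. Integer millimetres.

translate([0, 0, 733]) cube([1225, 770, 33]);
translate([29, 29, 0]) cube([54, 54, 733]);
translate([1142, 29, 0]) cube([54, 54, 733]);
translate([29, 687, 0]) cube([54, 54, 733]);
translate([1142, 687, 0]) cube([54, 54, 733]);
translate([471, -328, 0]) {
  translate([0, 0, 344]) cube([283, 278, 36]);
  cube([44, 44, 344]);
  translate([239, 0, 0]) cube([44, 44, 344]);
  translate([0, 234, 0]) cube([44, 44, 344]);
  translate([239, 234, 0]) cube([44, 44, 344]);
}
translate([-333, 246, 0]) {
  translate([0, 0, 344]) cube([283, 278, 36]);
  cube([44, 44, 344]);
  translate([239, 0, 0]) cube([44, 44, 344]);
  translate([0, 234, 0]) cube([44, 44, 344]);
  translate([239, 234, 0]) cube([44, 44, 344]);
}
translate([82, 206, 766]) {
  cube([24, 358, 1758]);
  translate([1037, 0, 0]) cube([24, 358, 1758]);
  translate([24, 0, 0]) cube([1013, 358, 28]);
  translate([24, 0, 419]) cube([1013, 358, 28]);
  translate([24, 0, 838]) cube([1013, 358, 28]);
  translate([24, 0, 1257]) cube([1013, 358, 28]);
  translate([24, 0, 1676]) cube([1013, 358, 28]);
}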